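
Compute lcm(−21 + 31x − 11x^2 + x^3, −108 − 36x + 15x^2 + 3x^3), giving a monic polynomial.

Repeated division with remainder:
  x^3 − 11x^2 + 31x − 21 = (1/3)(3x^3 + 15x^2 − 36x − 108) + (−16x^2 + 43x + 15)
  3x^3 + 15x^2 − 36x − 108 = (−(3/16)x − 369/256)(−16x^2 + 43x + 15) + ((7371/256)x − 22113/256)
  −16x^2 + 43x + 15 = (−(4096/7371)x − 1280/7371)((7371/256)x − 22113/256) + (0)
Last nonzero remainder: (7371/256)x − 22113/256. Dividing through by 7371/256 gives the monic gcd x − 3.
Then lcm(f, g) = f·g / gcd(f, g); expanding and making the result monic gives the answer.

−252 + 204x + 95x^2 − 45x^3 − 3x^4 + x^5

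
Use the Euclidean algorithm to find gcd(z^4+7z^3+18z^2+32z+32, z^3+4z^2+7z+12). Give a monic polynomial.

z^2+z+4

Repeated division with remainder:
  z^4+7z^3+18z^2+32z+32 = (z+3)(z^3+4z^2+7z+12) + (-z^2-z-4)
  z^3+4z^2+7z+12 = (-z-3)(-z^2-z-4) + (0)
Last nonzero remainder: -z^2-z-4. Dividing through by -1 gives the monic gcd z^2+z+4.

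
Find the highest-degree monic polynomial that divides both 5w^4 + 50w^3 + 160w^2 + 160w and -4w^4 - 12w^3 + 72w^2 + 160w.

w^2 + 2w

Euclidean algorithm in ℚ[w]:
  5w^4 + 50w^3 + 160w^2 + 160w = (-5/4)(-4w^4 - 12w^3 + 72w^2 + 160w) + (35w^3 + 250w^2 + 360w)
  -4w^4 - 12w^3 + 72w^2 + 160w = (-(4/35)w + 116/245)(35w^3 + 250w^2 + 360w) + (-(256/49)w^2 - (512/49)w)
  35w^3 + 250w^2 + 360w = (-(1715/256)w - 2205/64)(-(256/49)w^2 - (512/49)w) + (0)
Last nonzero remainder: -(256/49)w^2 - (512/49)w. Dividing through by -256/49 gives the monic gcd w^2 + 2w.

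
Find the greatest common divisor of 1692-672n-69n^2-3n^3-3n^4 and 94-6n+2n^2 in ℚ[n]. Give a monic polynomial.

47-3n+n^2

By polynomial division,
  -3n^4-3n^3-69n^2-672n+1692 = (-(3/2)n^2-6n+18)(2n^2-6n+94) + (0)
Last nonzero remainder: 2n^2-6n+94. Dividing through by 2 gives the monic gcd n^2-3n+47.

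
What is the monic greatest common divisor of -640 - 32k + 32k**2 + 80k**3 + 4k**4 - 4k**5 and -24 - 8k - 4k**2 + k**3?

By polynomial division,
  -4k**5 + 4k**4 + 80k**3 + 32k**2 - 32k - 640 = (-4k**2 - 12k)(k**3 - 4k**2 - 8k - 24) + (-160k**2 - 320k - 640)
  k**3 - 4k**2 - 8k - 24 = (-(1/160)k + 3/80)(-160k**2 - 320k - 640) + (0)
Last nonzero remainder: -160k**2 - 320k - 640. Dividing through by -160 gives the monic gcd k**2 + 2k + 4.

4 + 2k + k**2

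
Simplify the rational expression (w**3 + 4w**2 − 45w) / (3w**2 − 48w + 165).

(w**2 + 9w)/(3w − 33)

Repeated division with remainder:
  w**3 + 4w**2 − 45w = ((1/3)w + 20/3)(3w**2 − 48w + 165) + (220w − 1100)
  3w**2 − 48w + 165 = ((3/220)w − 3/20)(220w − 1100) + (0)
Last nonzero remainder: 220w − 1100. Dividing through by 220 gives the monic gcd w − 5.
Cancel w − 5 from numerator and denominator to get the reduced form.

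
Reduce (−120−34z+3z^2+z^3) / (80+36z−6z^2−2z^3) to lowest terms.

(24+2z−z^2)/(−16−4z+2z^2)

By polynomial division,
  z^3+3z^2−34z−120 = (−1/2)(−2z^3−6z^2+36z+80) + (−16z−80)
  −2z^3−6z^2+36z+80 = ((1/8)z^2−(1/4)z−1)(−16z−80) + (0)
Last nonzero remainder: −16z−80. Dividing through by −16 gives the monic gcd z+5.
Cancel z+5 from numerator and denominator to get the reduced form.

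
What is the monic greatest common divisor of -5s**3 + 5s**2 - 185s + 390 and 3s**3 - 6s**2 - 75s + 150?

Apply the Euclidean algorithm:
  -5s**3 + 5s**2 - 185s + 390 = (-5/3)(3s**3 - 6s**2 - 75s + 150) + (-5s**2 - 310s + 640)
  3s**3 - 6s**2 - 75s + 150 = (-(3/5)s + 192/5)(-5s**2 - 310s + 640) + (12213s - 24426)
  -5s**2 - 310s + 640 = (-(5/12213)s - 320/12213)(12213s - 24426) + (0)
Last nonzero remainder: 12213s - 24426. Dividing through by 12213 gives the monic gcd s - 2.

s - 2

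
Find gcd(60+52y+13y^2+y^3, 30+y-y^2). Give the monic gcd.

Apply the Euclidean algorithm:
  y^3+13y^2+52y+60 = (-y-14)(-y^2+y+30) + (96y+480)
  -y^2+y+30 = (-(1/96)y+1/16)(96y+480) + (0)
Last nonzero remainder: 96y+480. Dividing through by 96 gives the monic gcd y+5.

5+y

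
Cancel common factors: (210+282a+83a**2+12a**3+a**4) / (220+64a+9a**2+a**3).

(42+48a+7a**2+a**3)/(44+4a+a**2)

Apply the Euclidean algorithm:
  a**4+12a**3+83a**2+282a+210 = (a+3)(a**3+9a**2+64a+220) + (−8a**2−130a−450)
  a**3+9a**2+64a+220 = (−(1/8)a+29/32)(−8a**2−130a−450) + ((2009/16)a+10045/16)
  −8a**2−130a−450 = (−(128/2009)a−1440/2009)((2009/16)a+10045/16) + (0)
Last nonzero remainder: (2009/16)a+10045/16. Dividing through by 2009/16 gives the monic gcd a+5.
Cancel a+5 from numerator and denominator to get the reduced form.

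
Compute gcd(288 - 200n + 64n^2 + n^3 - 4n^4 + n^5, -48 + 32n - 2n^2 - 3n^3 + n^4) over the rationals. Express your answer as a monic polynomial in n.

8 - 4n + n^2

Euclidean algorithm in ℚ[n]:
  n^5 - 4n^4 + n^3 + 64n^2 - 200n + 288 = (n - 1)(n^4 - 3n^3 - 2n^2 + 32n - 48) + (30n^2 - 120n + 240)
  n^4 - 3n^3 - 2n^2 + 32n - 48 = ((1/30)n^2 + (1/30)n - 1/5)(30n^2 - 120n + 240) + (0)
Last nonzero remainder: 30n^2 - 120n + 240. Dividing through by 30 gives the monic gcd n^2 - 4n + 8.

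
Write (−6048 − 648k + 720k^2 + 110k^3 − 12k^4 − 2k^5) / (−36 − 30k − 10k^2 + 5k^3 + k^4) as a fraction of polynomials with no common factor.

(336 + 92k − 6k^2 − 2k^3)/(2 + 2k + k^2)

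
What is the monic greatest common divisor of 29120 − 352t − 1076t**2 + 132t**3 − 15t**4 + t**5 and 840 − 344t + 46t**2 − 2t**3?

By polynomial division,
  t**5 − 15t**4 + 132t**3 − 1076t**2 − 352t + 29120 = (−(1/2)t**2 − 4t − 72)(−2t**3 + 46t**2 − 344t + 840) + (1280t**2 − 21760t + 89600)
  −2t**3 + 46t**2 − 344t + 840 = (−(1/640)t + 3/320)(1280t**2 − 21760t + 89600) + (0)
Last nonzero remainder: 1280t**2 − 21760t + 89600. Dividing through by 1280 gives the monic gcd t**2 − 17t + 70.

70 − 17t + t**2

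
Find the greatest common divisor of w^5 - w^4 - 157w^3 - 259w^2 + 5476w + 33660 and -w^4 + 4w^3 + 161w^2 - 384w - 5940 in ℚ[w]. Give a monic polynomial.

w^3 - 10w^2 - 101w + 990

Apply the Euclidean algorithm:
  w^5 - w^4 - 157w^3 - 259w^2 + 5476w + 33660 = (-w - 3)(-w^4 + 4w^3 + 161w^2 - 384w - 5940) + (16w^3 - 160w^2 - 1616w + 15840)
  -w^4 + 4w^3 + 161w^2 - 384w - 5940 = (-(1/16)w - 3/8)(16w^3 - 160w^2 - 1616w + 15840) + (0)
Last nonzero remainder: 16w^3 - 160w^2 - 1616w + 15840. Dividing through by 16 gives the monic gcd w^3 - 10w^2 - 101w + 990.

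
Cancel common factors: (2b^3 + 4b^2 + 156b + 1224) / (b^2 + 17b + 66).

Repeated division with remainder:
  2b^3 + 4b^2 + 156b + 1224 = (2b - 30)(b^2 + 17b + 66) + (534b + 3204)
  b^2 + 17b + 66 = ((1/534)b + 11/534)(534b + 3204) + (0)
Last nonzero remainder: 534b + 3204. Dividing through by 534 gives the monic gcd b + 6.
Cancel b + 6 from numerator and denominator to get the reduced form.

(2b^2 - 8b + 204)/(b + 11)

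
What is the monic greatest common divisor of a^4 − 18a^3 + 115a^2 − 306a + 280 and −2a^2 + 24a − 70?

a^2 − 12a + 35

Repeated division with remainder:
  a^4 − 18a^3 + 115a^2 − 306a + 280 = (−(1/2)a^2 + 3a − 4)(−2a^2 + 24a − 70) + (0)
Last nonzero remainder: −2a^2 + 24a − 70. Dividing through by −2 gives the monic gcd a^2 − 12a + 35.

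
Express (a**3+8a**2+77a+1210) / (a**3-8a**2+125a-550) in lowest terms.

(a+11)/(a-5)

Repeated division with remainder:
  a**3+8a**2+77a+1210 = (a**3-8a**2+125a-550) + (16a**2-48a+1760)
  a**3-8a**2+125a-550 = ((1/16)a-5/16)(16a**2-48a+1760) + (0)
Last nonzero remainder: 16a**2-48a+1760. Dividing through by 16 gives the monic gcd a**2-3a+110.
Cancel a**2-3a+110 from numerator and denominator to get the reduced form.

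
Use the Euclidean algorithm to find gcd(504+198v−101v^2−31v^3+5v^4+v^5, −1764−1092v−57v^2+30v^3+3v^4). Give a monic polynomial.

14+9v+v^2

Repeated division with remainder:
  v^5+5v^4−31v^3−101v^2+198v+504 = ((1/3)v−5/3)(3v^4+30v^3−57v^2−1092v−1764) + (38v^3+168v^2−1034v−2436)
  3v^4+30v^3−57v^2−1092v−1764 = ((3/38)v+159/361)(38v^3+168v^2−1034v−2436) + (−(17820/361)v^2−(160380/361)v−249480/361)
  38v^3+168v^2−1034v−2436 = (−(6859/8910)v+10469/2970)(−(17820/361)v^2−(160380/361)v−249480/361) + (0)
Last nonzero remainder: −(17820/361)v^2−(160380/361)v−249480/361. Dividing through by −17820/361 gives the monic gcd v^2+9v+14.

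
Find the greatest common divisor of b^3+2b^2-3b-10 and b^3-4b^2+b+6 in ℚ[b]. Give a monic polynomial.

Euclidean algorithm in ℚ[b]:
  b^3+2b^2-3b-10 = (b^3-4b^2+b+6) + (6b^2-4b-16)
  b^3-4b^2+b+6 = ((1/6)b-5/9)(6b^2-4b-16) + ((13/9)b-26/9)
  6b^2-4b-16 = ((54/13)b+72/13)((13/9)b-26/9) + (0)
Last nonzero remainder: (13/9)b-26/9. Dividing through by 13/9 gives the monic gcd b-2.

b-2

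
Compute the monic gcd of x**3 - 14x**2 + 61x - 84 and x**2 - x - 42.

x - 7

By polynomial division,
  x**3 - 14x**2 + 61x - 84 = (x - 13)(x**2 - x - 42) + (90x - 630)
  x**2 - x - 42 = ((1/90)x + 1/15)(90x - 630) + (0)
Last nonzero remainder: 90x - 630. Dividing through by 90 gives the monic gcd x - 7.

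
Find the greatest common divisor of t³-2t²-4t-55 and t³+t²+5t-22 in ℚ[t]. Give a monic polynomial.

Euclidean algorithm in ℚ[t]:
  t³-2t²-4t-55 = (t³+t²+5t-22) + (-3t²-9t-33)
  t³+t²+5t-22 = (-(1/3)t+2/3)(-3t²-9t-33) + (0)
Last nonzero remainder: -3t²-9t-33. Dividing through by -3 gives the monic gcd t²+3t+11.

t²+3t+11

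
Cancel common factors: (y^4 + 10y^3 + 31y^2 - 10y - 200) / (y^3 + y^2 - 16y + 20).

(y^2 + 7y + 20)/(y - 2)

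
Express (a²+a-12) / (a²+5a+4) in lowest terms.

(a-3)/(a+1)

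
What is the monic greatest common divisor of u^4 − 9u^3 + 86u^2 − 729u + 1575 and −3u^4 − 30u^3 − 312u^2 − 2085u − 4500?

u^2 + u + 75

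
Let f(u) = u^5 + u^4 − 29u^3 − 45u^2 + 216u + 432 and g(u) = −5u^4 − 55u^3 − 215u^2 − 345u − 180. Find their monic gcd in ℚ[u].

u^2 + 6u + 9

Euclidean algorithm in ℚ[u]:
  u^5 + u^4 − 29u^3 − 45u^2 + 216u + 432 = (−(1/5)u + 2)(−5u^4 − 55u^3 − 215u^2 − 345u − 180) + (38u^3 + 316u^2 + 870u + 792)
  −5u^4 − 55u^3 − 215u^2 − 345u − 180 = (−(5/38)u − 255/722)(38u^3 + 316u^2 + 870u + 792) + ((4000/361)u^2 + (24000/361)u + 36000/361)
  38u^3 + 316u^2 + 870u + 792 = ((6859/2000)u + 3971/500)((4000/361)u^2 + (24000/361)u + 36000/361) + (0)
Last nonzero remainder: (4000/361)u^2 + (24000/361)u + 36000/361. Dividing through by 4000/361 gives the monic gcd u^2 + 6u + 9.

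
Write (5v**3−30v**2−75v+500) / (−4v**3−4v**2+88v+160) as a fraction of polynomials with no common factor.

(−5v+25)/(4v+8)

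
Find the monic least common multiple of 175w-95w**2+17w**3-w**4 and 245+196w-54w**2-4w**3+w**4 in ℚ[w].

-1225w-735w**2+466w**3-34w**4-9w**5+w**6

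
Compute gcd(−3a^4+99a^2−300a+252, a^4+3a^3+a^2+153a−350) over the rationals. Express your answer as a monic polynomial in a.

Euclidean algorithm in ℚ[a]:
  −3a^4+99a^2−300a+252 = (−3)(a^4+3a^3+a^2+153a−350) + (9a^3+102a^2+159a−798)
  a^4+3a^3+a^2+153a−350 = ((1/9)a−25/27)(9a^3+102a^2+159a−798) + ((700/9)a^2+(3500/9)a−9800/9)
  9a^3+102a^2+159a−798 = ((81/700)a+513/700)((700/9)a^2+(3500/9)a−9800/9) + (0)
Last nonzero remainder: (700/9)a^2+(3500/9)a−9800/9. Dividing through by 700/9 gives the monic gcd a^2+5a−14.

a^2+5a−14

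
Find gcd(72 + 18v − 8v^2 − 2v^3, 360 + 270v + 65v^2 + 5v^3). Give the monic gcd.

12 + 7v + v^2

Euclidean algorithm in ℚ[v]:
  −2v^3 − 8v^2 + 18v + 72 = (−2/5)(5v^3 + 65v^2 + 270v + 360) + (18v^2 + 126v + 216)
  5v^3 + 65v^2 + 270v + 360 = ((5/18)v + 5/3)(18v^2 + 126v + 216) + (0)
Last nonzero remainder: 18v^2 + 126v + 216. Dividing through by 18 gives the monic gcd v^2 + 7v + 12.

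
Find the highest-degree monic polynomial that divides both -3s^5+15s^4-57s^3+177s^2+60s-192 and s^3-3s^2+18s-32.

s^2-s+16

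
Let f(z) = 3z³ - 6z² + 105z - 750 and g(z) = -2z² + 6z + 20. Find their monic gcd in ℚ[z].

By polynomial division,
  3z³ - 6z² + 105z - 750 = (-(3/2)z - 3/2)(-2z² + 6z + 20) + (144z - 720)
  -2z² + 6z + 20 = (-(1/72)z - 1/36)(144z - 720) + (0)
Last nonzero remainder: 144z - 720. Dividing through by 144 gives the monic gcd z - 5.

z - 5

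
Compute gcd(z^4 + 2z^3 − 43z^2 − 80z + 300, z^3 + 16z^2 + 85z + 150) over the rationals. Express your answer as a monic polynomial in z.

z^2 + 10z + 25

Euclidean algorithm in ℚ[z]:
  z^4 + 2z^3 − 43z^2 − 80z + 300 = (z − 14)(z^3 + 16z^2 + 85z + 150) + (96z^2 + 960z + 2400)
  z^3 + 16z^2 + 85z + 150 = ((1/96)z + 1/16)(96z^2 + 960z + 2400) + (0)
Last nonzero remainder: 96z^2 + 960z + 2400. Dividing through by 96 gives the monic gcd z^2 + 10z + 25.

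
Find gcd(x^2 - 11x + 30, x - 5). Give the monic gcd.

x - 5

Apply the Euclidean algorithm:
  x^2 - 11x + 30 = (x - 6)(x - 5) + (0)
The last nonzero remainder x - 5 is already monic.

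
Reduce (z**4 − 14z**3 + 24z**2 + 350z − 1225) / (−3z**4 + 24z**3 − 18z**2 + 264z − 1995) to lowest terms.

(−z**2 + 2z + 35)/(3z**2 + 12z + 57)

Apply the Euclidean algorithm:
  z**4 − 14z**3 + 24z**2 + 350z − 1225 = (−1/3)(−3z**4 + 24z**3 − 18z**2 + 264z − 1995) + (−6z**3 + 18z**2 + 438z − 1890)
  −3z**4 + 24z**3 − 18z**2 + 264z − 1995 = ((1/2)z − 5/2)(−6z**3 + 18z**2 + 438z − 1890) + (−192z**2 + 2304z − 6720)
  −6z**3 + 18z**2 + 438z − 1890 = ((1/32)z + 9/32)(−192z**2 + 2304z − 6720) + (0)
Last nonzero remainder: −192z**2 + 2304z − 6720. Dividing through by −192 gives the monic gcd z**2 − 12z + 35.
Cancel z**2 − 12z + 35 from numerator and denominator to get the reduced form.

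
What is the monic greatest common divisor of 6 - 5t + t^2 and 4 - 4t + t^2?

Repeated division with remainder:
  t^2 - 5t + 6 = (t^2 - 4t + 4) + (-t + 2)
  t^2 - 4t + 4 = (-t + 2)(-t + 2) + (0)
Last nonzero remainder: -t + 2. Dividing through by -1 gives the monic gcd t - 2.

-2 + t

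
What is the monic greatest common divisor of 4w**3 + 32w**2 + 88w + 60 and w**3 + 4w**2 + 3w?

Apply the Euclidean algorithm:
  4w**3 + 32w**2 + 88w + 60 = (4)(w**3 + 4w**2 + 3w) + (16w**2 + 76w + 60)
  w**3 + 4w**2 + 3w = ((1/16)w - 3/64)(16w**2 + 76w + 60) + ((45/16)w + 45/16)
  16w**2 + 76w + 60 = ((256/45)w + 64/3)((45/16)w + 45/16) + (0)
Last nonzero remainder: (45/16)w + 45/16. Dividing through by 45/16 gives the monic gcd w + 1.

w + 1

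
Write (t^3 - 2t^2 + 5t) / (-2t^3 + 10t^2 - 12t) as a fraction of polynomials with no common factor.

Apply the Euclidean algorithm:
  t^3 - 2t^2 + 5t = (-1/2)(-2t^3 + 10t^2 - 12t) + (3t^2 - t)
  -2t^3 + 10t^2 - 12t = (-(2/3)t + 28/9)(3t^2 - t) + (-(80/9)t)
  3t^2 - t = (-(27/80)t + 9/80)(-(80/9)t) + (0)
Last nonzero remainder: -(80/9)t. Dividing through by -80/9 gives the monic gcd t.
Cancel t from numerator and denominator to get the reduced form.

(-t^2 + 2t - 5)/(2t^2 - 10t + 12)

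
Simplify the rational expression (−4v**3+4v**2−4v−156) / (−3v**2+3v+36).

(4v**2−16v+52)/(3v−12)

By polynomial division,
  −4v**3+4v**2−4v−156 = ((4/3)v)(−3v**2+3v+36) + (−52v−156)
  −3v**2+3v+36 = ((3/52)v−3/13)(−52v−156) + (0)
Last nonzero remainder: −52v−156. Dividing through by −52 gives the monic gcd v+3.
Cancel v+3 from numerator and denominator to get the reduced form.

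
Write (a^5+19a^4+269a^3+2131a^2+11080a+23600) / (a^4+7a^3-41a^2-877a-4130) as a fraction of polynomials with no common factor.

(a^3+9a^2+120a+400)/(a^2-3a-70)

Euclidean algorithm in ℚ[a]:
  a^5+19a^4+269a^3+2131a^2+11080a+23600 = (a+12)(a^4+7a^3-41a^2-877a-4130) + (226a^3+3500a^2+25734a+73160)
  a^4+7a^3-41a^2-877a-4130 = ((1/226)a-959/25538)(226a^3+3500a^2+25734a+73160) + (-(299250/12769)a^2-(2992500/12769)a-17655750/12769)
  226a^3+3500a^2+25734a+73160 = (-(1442897/149625)a-1583356/29925)(-(299250/12769)a^2-(2992500/12769)a-17655750/12769) + (0)
Last nonzero remainder: -(299250/12769)a^2-(2992500/12769)a-17655750/12769. Dividing through by -299250/12769 gives the monic gcd a^2+10a+59.
Cancel a^2+10a+59 from numerator and denominator to get the reduced form.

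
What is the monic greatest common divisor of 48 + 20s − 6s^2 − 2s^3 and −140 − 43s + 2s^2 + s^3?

Apply the Euclidean algorithm:
  −2s^3 − 6s^2 + 20s + 48 = (−2)(s^3 + 2s^2 − 43s − 140) + (−2s^2 − 66s − 232)
  s^3 + 2s^2 − 43s − 140 = (−(1/2)s + 31/2)(−2s^2 − 66s − 232) + (864s + 3456)
  −2s^2 − 66s − 232 = (−(1/432)s − 29/432)(864s + 3456) + (0)
Last nonzero remainder: 864s + 3456. Dividing through by 864 gives the monic gcd s + 4.

4 + s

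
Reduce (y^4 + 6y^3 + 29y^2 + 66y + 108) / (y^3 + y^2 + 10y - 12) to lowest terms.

(y^2 + 4y + 9)/(y - 1)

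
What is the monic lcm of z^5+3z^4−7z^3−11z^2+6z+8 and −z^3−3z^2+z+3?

z^6+6z^5+2z^4−32z^3−27z^2+26z+24

Euclidean algorithm in ℚ[z]:
  z^5+3z^4−7z^3−11z^2+6z+8 = (−z^2+6)(−z^3−3z^2+z+3) + (10z^2−10)
  −z^3−3z^2+z+3 = (−(1/10)z−3/10)(10z^2−10) + (0)
Last nonzero remainder: 10z^2−10. Dividing through by 10 gives the monic gcd z^2−1.
Then lcm(f, g) = f·g / gcd(f, g); expanding and making the result monic gives the answer.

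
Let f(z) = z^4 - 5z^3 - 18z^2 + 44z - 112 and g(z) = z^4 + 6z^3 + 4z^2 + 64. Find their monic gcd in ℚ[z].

z^3 + 2z^2 - 4z + 16

Repeated division with remainder:
  z^4 - 5z^3 - 18z^2 + 44z - 112 = (z^4 + 6z^3 + 4z^2 + 64) + (-11z^3 - 22z^2 + 44z - 176)
  z^4 + 6z^3 + 4z^2 + 64 = (-(1/11)z - 4/11)(-11z^3 - 22z^2 + 44z - 176) + (0)
Last nonzero remainder: -11z^3 - 22z^2 + 44z - 176. Dividing through by -11 gives the monic gcd z^3 + 2z^2 - 4z + 16.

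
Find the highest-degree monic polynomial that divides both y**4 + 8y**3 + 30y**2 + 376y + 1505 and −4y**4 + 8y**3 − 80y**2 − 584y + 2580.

y**3 + y**2 + 23y + 215

Apply the Euclidean algorithm:
  y**4 + 8y**3 + 30y**2 + 376y + 1505 = (−1/4)(−4y**4 + 8y**3 − 80y**2 − 584y + 2580) + (10y**3 + 10y**2 + 230y + 2150)
  −4y**4 + 8y**3 − 80y**2 − 584y + 2580 = (−(2/5)y + 6/5)(10y**3 + 10y**2 + 230y + 2150) + (0)
Last nonzero remainder: 10y**3 + 10y**2 + 230y + 2150. Dividing through by 10 gives the monic gcd y**3 + y**2 + 23y + 215.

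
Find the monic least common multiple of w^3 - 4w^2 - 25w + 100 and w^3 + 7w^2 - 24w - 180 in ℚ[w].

Repeated division with remainder:
  w^3 - 4w^2 - 25w + 100 = (w^3 + 7w^2 - 24w - 180) + (-11w^2 - w + 280)
  w^3 + 7w^2 - 24w - 180 = (-(1/11)w - 76/121)(-11w^2 - w + 280) + ((100/121)w - 500/121)
  -11w^2 - w + 280 = (-(1331/100)w - 1694/25)((100/121)w - 500/121) + (0)
Last nonzero remainder: (100/121)w - 500/121. Dividing through by 100/121 gives the monic gcd w - 5.
Then lcm(f, g) = f·g / gcd(f, g); expanding and making the result monic gives the answer.

w^5 + 8w^4 - 37w^3 - 344w^2 + 300w + 3600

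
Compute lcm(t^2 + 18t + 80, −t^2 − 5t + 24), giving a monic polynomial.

t^3 + 15t^2 + 26t − 240

Apply the Euclidean algorithm:
  t^2 + 18t + 80 = (−1)(−t^2 − 5t + 24) + (13t + 104)
  −t^2 − 5t + 24 = (−(1/13)t + 3/13)(13t + 104) + (0)
Last nonzero remainder: 13t + 104. Dividing through by 13 gives the monic gcd t + 8.
Then lcm(f, g) = f·g / gcd(f, g); expanding and making the result monic gives the answer.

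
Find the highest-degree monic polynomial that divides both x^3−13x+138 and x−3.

Euclidean algorithm in ℚ[x]:
  x^3−13x+138 = (x^2+3x−4)(x−3) + (126)
  x−3 = ((1/126)x−1/42)(126) + (0)
The last nonzero remainder is the constant 126, so the polynomials are coprime and gcd = 1.

1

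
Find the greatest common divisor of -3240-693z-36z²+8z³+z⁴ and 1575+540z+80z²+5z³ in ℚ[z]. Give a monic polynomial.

45+9z+z²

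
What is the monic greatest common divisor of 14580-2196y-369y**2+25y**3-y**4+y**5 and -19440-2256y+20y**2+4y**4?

486+105y+10y**2+y**3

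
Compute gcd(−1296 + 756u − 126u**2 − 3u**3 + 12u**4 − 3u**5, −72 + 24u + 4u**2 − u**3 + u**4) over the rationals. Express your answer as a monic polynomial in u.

12 − 2u + u**2

Euclidean algorithm in ℚ[u]:
  −3u**5 + 12u**4 − 3u**3 − 126u**2 + 756u − 1296 = (−3u + 9)(u**4 − u**3 + 4u**2 + 24u − 72) + (18u**3 − 90u**2 + 324u − 648)
  u**4 − u**3 + 4u**2 + 24u − 72 = ((1/18)u + 2/9)(18u**3 − 90u**2 + 324u − 648) + (6u**2 − 12u + 72)
  18u**3 − 90u**2 + 324u − 648 = (3u − 9)(6u**2 − 12u + 72) + (0)
Last nonzero remainder: 6u**2 − 12u + 72. Dividing through by 6 gives the monic gcd u**2 − 2u + 12.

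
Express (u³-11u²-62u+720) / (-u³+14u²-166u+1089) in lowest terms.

Repeated division with remainder:
  u³-11u²-62u+720 = (-1)(-u³+14u²-166u+1089) + (3u²-228u+1809)
  -u³+14u²-166u+1089 = (-(1/3)u-62/3)(3u²-228u+1809) + (-4275u+38475)
  3u²-228u+1809 = (-(1/1425)u+67/1425)(-4275u+38475) + (0)
Last nonzero remainder: -4275u+38475. Dividing through by -4275 gives the monic gcd u-9.
Cancel u-9 from numerator and denominator to get the reduced form.

(-u²+2u+80)/(u²-5u+121)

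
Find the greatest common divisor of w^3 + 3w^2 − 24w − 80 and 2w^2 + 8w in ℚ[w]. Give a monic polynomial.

Repeated division with remainder:
  w^3 + 3w^2 − 24w − 80 = ((1/2)w − 1/2)(2w^2 + 8w) + (−20w − 80)
  2w^2 + 8w = (−(1/10)w)(−20w − 80) + (0)
Last nonzero remainder: −20w − 80. Dividing through by −20 gives the monic gcd w + 4.

w + 4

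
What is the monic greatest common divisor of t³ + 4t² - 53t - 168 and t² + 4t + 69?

Apply the Euclidean algorithm:
  t³ + 4t² - 53t - 168 = (t)(t² + 4t + 69) + (-122t - 168)
  t² + 4t + 69 = (-(1/122)t - 80/3721)(-122t - 168) + (243309/3721)
  -122t - 168 = (-(453962/243309)t - 208376/81103)(243309/3721) + (0)
The last nonzero remainder is the constant 243309/3721, so the polynomials are coprime and gcd = 1.

1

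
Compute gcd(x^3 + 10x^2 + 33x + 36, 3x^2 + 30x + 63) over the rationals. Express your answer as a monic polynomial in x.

Euclidean algorithm in ℚ[x]:
  x^3 + 10x^2 + 33x + 36 = ((1/3)x)(3x^2 + 30x + 63) + (12x + 36)
  3x^2 + 30x + 63 = ((1/4)x + 7/4)(12x + 36) + (0)
Last nonzero remainder: 12x + 36. Dividing through by 12 gives the monic gcd x + 3.

x + 3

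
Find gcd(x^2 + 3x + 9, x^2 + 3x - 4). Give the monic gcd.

Euclidean algorithm in ℚ[x]:
  x^2 + 3x + 9 = (x^2 + 3x - 4) + (13)
  x^2 + 3x - 4 = ((1/13)x^2 + (3/13)x - 4/13)(13) + (0)
The last nonzero remainder is the constant 13, so the polynomials are coprime and gcd = 1.

1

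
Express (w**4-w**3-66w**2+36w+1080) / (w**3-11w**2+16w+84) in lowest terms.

(w**3+5w**2-36w-180)/(w**2-5w-14)

Euclidean algorithm in ℚ[w]:
  w**4-w**3-66w**2+36w+1080 = (w+10)(w**3-11w**2+16w+84) + (28w**2-208w+240)
  w**3-11w**2+16w+84 = ((1/28)w-25/196)(28w**2-208w+240) + (-(936/49)w+5616/49)
  28w**2-208w+240 = (-(343/234)w+245/117)(-(936/49)w+5616/49) + (0)
Last nonzero remainder: -(936/49)w+5616/49. Dividing through by -936/49 gives the monic gcd w-6.
Cancel w-6 from numerator and denominator to get the reduced form.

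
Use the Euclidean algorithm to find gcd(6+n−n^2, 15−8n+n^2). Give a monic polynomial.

−3+n

By polynomial division,
  −n^2+n+6 = (−1)(n^2−8n+15) + (−7n+21)
  n^2−8n+15 = (−(1/7)n+5/7)(−7n+21) + (0)
Last nonzero remainder: −7n+21. Dividing through by −7 gives the monic gcd n−3.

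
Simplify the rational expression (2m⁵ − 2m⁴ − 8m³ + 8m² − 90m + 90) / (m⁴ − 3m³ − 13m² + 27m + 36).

(2m³ − 2m² + 10m − 10)/(m² − 3m − 4)

Apply the Euclidean algorithm:
  2m⁵ − 2m⁴ − 8m³ + 8m² − 90m + 90 = (2m + 4)(m⁴ − 3m³ − 13m² + 27m + 36) + (30m³ + 6m² − 270m − 54)
  m⁴ − 3m³ − 13m² + 27m + 36 = ((1/30)m − 8/75)(30m³ + 6m² − 270m − 54) + (−(84/25)m² + 756/25)
  30m³ + 6m² − 270m − 54 = (−(125/14)m − 25/14)(−(84/25)m² + 756/25) + (0)
Last nonzero remainder: −(84/25)m² + 756/25. Dividing through by −84/25 gives the monic gcd m² − 9.
Cancel m² − 9 from numerator and denominator to get the reduced form.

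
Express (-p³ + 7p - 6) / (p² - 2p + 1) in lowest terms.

(-p² - p + 6)/(p - 1)

By polynomial division,
  -p³ + 7p - 6 = (-p - 2)(p² - 2p + 1) + (4p - 4)
  p² - 2p + 1 = ((1/4)p - 1/4)(4p - 4) + (0)
Last nonzero remainder: 4p - 4. Dividing through by 4 gives the monic gcd p - 1.
Cancel p - 1 from numerator and denominator to get the reduced form.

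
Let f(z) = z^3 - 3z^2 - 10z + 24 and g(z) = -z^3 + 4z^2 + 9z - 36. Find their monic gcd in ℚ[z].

z^2 - z - 12

Euclidean algorithm in ℚ[z]:
  z^3 - 3z^2 - 10z + 24 = (-1)(-z^3 + 4z^2 + 9z - 36) + (z^2 - z - 12)
  -z^3 + 4z^2 + 9z - 36 = (-z + 3)(z^2 - z - 12) + (0)
The last nonzero remainder z^2 - z - 12 is already monic.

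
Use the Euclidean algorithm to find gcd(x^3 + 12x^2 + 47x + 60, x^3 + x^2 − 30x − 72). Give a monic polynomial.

Repeated division with remainder:
  x^3 + 12x^2 + 47x + 60 = (x^3 + x^2 − 30x − 72) + (11x^2 + 77x + 132)
  x^3 + x^2 − 30x − 72 = ((1/11)x − 6/11)(11x^2 + 77x + 132) + (0)
Last nonzero remainder: 11x^2 + 77x + 132. Dividing through by 11 gives the monic gcd x^2 + 7x + 12.

x^2 + 7x + 12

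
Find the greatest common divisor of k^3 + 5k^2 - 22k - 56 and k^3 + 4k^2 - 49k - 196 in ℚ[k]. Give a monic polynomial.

By polynomial division,
  k^3 + 5k^2 - 22k - 56 = (k^3 + 4k^2 - 49k - 196) + (k^2 + 27k + 140)
  k^3 + 4k^2 - 49k - 196 = (k - 23)(k^2 + 27k + 140) + (432k + 3024)
  k^2 + 27k + 140 = ((1/432)k + 5/108)(432k + 3024) + (0)
Last nonzero remainder: 432k + 3024. Dividing through by 432 gives the monic gcd k + 7.

k + 7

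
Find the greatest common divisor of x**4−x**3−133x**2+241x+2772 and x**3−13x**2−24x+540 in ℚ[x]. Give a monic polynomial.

x−9

Repeated division with remainder:
  x**4−x**3−133x**2+241x+2772 = (x+12)(x**3−13x**2−24x+540) + (47x**2−11x−3708)
  x**3−13x**2−24x+540 = ((1/47)x−600/2209)(47x**2−11x−3708) + ((114660/2209)x−1031940/2209)
  47x**2−11x−3708 = ((103823/114660)x+227527/28665)((114660/2209)x−1031940/2209) + (0)
Last nonzero remainder: (114660/2209)x−1031940/2209. Dividing through by 114660/2209 gives the monic gcd x−9.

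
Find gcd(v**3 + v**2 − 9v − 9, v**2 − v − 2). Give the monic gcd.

v + 1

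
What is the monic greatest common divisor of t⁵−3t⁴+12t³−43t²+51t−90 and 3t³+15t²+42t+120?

By polynomial division,
  t⁵−3t⁴+12t³−43t²+51t−90 = ((1/3)t²−(8/3)t+38/3)(3t³+15t²+42t+120) + (−161t²−161t−1610)
  3t³+15t²+42t+120 = (−(3/161)t−12/161)(−161t²−161t−1610) + (0)
Last nonzero remainder: −161t²−161t−1610. Dividing through by −161 gives the monic gcd t²+t+10.

t²+t+10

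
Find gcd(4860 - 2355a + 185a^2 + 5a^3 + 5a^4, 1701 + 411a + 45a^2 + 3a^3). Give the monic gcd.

By polynomial division,
  5a^4 + 5a^3 + 185a^2 - 2355a + 4860 = ((5/3)a - 70/3)(3a^3 + 45a^2 + 411a + 1701) + (550a^2 + 4400a + 44550)
  3a^3 + 45a^2 + 411a + 1701 = ((3/550)a + 21/550)(550a^2 + 4400a + 44550) + (0)
Last nonzero remainder: 550a^2 + 4400a + 44550. Dividing through by 550 gives the monic gcd a^2 + 8a + 81.

81 + 8a + a^2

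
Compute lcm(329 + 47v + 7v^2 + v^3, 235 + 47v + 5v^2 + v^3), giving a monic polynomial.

Euclidean algorithm in ℚ[v]:
  v^3 + 7v^2 + 47v + 329 = (v^3 + 5v^2 + 47v + 235) + (2v^2 + 94)
  v^3 + 5v^2 + 47v + 235 = ((1/2)v + 5/2)(2v^2 + 94) + (0)
Last nonzero remainder: 2v^2 + 94. Dividing through by 2 gives the monic gcd v^2 + 47.
Then lcm(f, g) = f·g / gcd(f, g); expanding and making the result monic gives the answer.

1645 + 564v + 82v^2 + 12v^3 + v^4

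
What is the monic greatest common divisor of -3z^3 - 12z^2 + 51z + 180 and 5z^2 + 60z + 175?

Repeated division with remainder:
  -3z^3 - 12z^2 + 51z + 180 = (-(3/5)z + 24/5)(5z^2 + 60z + 175) + (-132z - 660)
  5z^2 + 60z + 175 = (-(5/132)z - 35/132)(-132z - 660) + (0)
Last nonzero remainder: -132z - 660. Dividing through by -132 gives the monic gcd z + 5.

z + 5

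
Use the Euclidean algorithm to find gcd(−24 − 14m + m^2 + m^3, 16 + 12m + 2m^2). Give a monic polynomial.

2 + m

Euclidean algorithm in ℚ[m]:
  m^3 + m^2 − 14m − 24 = ((1/2)m − 5/2)(2m^2 + 12m + 16) + (8m + 16)
  2m^2 + 12m + 16 = ((1/4)m + 1)(8m + 16) + (0)
Last nonzero remainder: 8m + 16. Dividing through by 8 gives the monic gcd m + 2.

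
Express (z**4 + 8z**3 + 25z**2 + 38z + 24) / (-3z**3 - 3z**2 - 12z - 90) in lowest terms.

By polynomial division,
  z**4 + 8z**3 + 25z**2 + 38z + 24 = (-(1/3)z - 7/3)(-3z**3 - 3z**2 - 12z - 90) + (14z**2 - 20z - 186)
  -3z**3 - 3z**2 - 12z - 90 = (-(3/14)z - 51/98)(14z**2 - 20z - 186) + (-(3051/49)z - 9153/49)
  14z**2 - 20z - 186 = (-(686/3051)z + 3038/3051)(-(3051/49)z - 9153/49) + (0)
Last nonzero remainder: -(3051/49)z - 9153/49. Dividing through by -3051/49 gives the monic gcd z + 3.
Cancel z + 3 from numerator and denominator to get the reduced form.

(-z**3 - 5z**2 - 10z - 8)/(3z**2 - 6z + 30)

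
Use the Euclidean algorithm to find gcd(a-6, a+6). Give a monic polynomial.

1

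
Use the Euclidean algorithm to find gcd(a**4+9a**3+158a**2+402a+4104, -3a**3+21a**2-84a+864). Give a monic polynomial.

Euclidean algorithm in ℚ[a]:
  a**4+9a**3+158a**2+402a+4104 = (-(1/3)a-16/3)(-3a**3+21a**2-84a+864) + (242a**2+242a+8712)
  -3a**3+21a**2-84a+864 = (-(3/242)a+12/121)(242a**2+242a+8712) + (0)
Last nonzero remainder: 242a**2+242a+8712. Dividing through by 242 gives the monic gcd a**2+a+36.

a**2+a+36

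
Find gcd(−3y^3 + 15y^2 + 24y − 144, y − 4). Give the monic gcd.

y − 4

By polynomial division,
  −3y^3 + 15y^2 + 24y − 144 = (−3y^2 + 3y + 36)(y − 4) + (0)
The last nonzero remainder y − 4 is already monic.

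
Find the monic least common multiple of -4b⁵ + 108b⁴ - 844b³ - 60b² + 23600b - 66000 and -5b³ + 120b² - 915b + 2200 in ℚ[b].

b⁶ - 35b⁵ + 427b⁴ - 1673b³ - 6020b² + 63700b - 132000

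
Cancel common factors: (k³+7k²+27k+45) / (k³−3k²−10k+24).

(k²+4k+15)/(k²−6k+8)

Repeated division with remainder:
  k³+7k²+27k+45 = (k³−3k²−10k+24) + (10k²+37k+21)
  k³−3k²−10k+24 = ((1/10)k−67/100)(10k²+37k+21) + ((1269/100)k+3807/100)
  10k²+37k+21 = ((1000/1269)k+700/1269)((1269/100)k+3807/100) + (0)
Last nonzero remainder: (1269/100)k+3807/100. Dividing through by 1269/100 gives the monic gcd k+3.
Cancel k+3 from numerator and denominator to get the reduced form.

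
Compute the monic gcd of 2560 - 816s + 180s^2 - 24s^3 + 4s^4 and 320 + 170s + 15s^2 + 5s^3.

32 + s + s^2

Apply the Euclidean algorithm:
  4s^4 - 24s^3 + 180s^2 - 816s + 2560 = ((4/5)s - 36/5)(5s^3 + 15s^2 + 170s + 320) + (152s^2 + 152s + 4864)
  5s^3 + 15s^2 + 170s + 320 = ((5/152)s + 5/76)(152s^2 + 152s + 4864) + (0)
Last nonzero remainder: 152s^2 + 152s + 4864. Dividing through by 152 gives the monic gcd s^2 + s + 32.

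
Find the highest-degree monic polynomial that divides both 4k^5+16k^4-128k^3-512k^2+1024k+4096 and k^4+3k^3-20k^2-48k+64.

k^3+4k^2-16k-64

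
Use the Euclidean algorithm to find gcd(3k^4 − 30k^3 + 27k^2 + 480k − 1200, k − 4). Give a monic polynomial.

Repeated division with remainder:
  3k^4 − 30k^3 + 27k^2 + 480k − 1200 = (3k^3 − 18k^2 − 45k + 300)(k − 4) + (0)
The last nonzero remainder k − 4 is already monic.

k − 4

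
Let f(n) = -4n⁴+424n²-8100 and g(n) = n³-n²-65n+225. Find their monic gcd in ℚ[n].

n²+4n-45

Euclidean algorithm in ℚ[n]:
  -4n⁴+424n²-8100 = (-4n-4)(n³-n²-65n+225) + (160n²+640n-7200)
  n³-n²-65n+225 = ((1/160)n-1/32)(160n²+640n-7200) + (0)
Last nonzero remainder: 160n²+640n-7200. Dividing through by 160 gives the monic gcd n²+4n-45.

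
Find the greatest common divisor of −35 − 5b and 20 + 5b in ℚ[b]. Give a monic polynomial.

Repeated division with remainder:
  −5b − 35 = (−1)(5b + 20) + (−15)
  5b + 20 = (−(1/3)b − 4/3)(−15) + (0)
The last nonzero remainder is the constant −15, so the polynomials are coprime and gcd = 1.

1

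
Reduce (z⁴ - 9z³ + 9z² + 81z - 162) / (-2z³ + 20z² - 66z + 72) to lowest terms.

(-z² + 3z + 18)/(2z - 8)

Apply the Euclidean algorithm:
  z⁴ - 9z³ + 9z² + 81z - 162 = (-(1/2)z - 1/2)(-2z³ + 20z² - 66z + 72) + (-14z² + 84z - 126)
  -2z³ + 20z² - 66z + 72 = ((1/7)z - 4/7)(-14z² + 84z - 126) + (0)
Last nonzero remainder: -14z² + 84z - 126. Dividing through by -14 gives the monic gcd z² - 6z + 9.
Cancel z² - 6z + 9 from numerator and denominator to get the reduced form.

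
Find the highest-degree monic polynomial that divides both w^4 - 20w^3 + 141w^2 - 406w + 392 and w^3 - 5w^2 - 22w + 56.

w^2 - 9w + 14

By polynomial division,
  w^4 - 20w^3 + 141w^2 - 406w + 392 = (w - 15)(w^3 - 5w^2 - 22w + 56) + (88w^2 - 792w + 1232)
  w^3 - 5w^2 - 22w + 56 = ((1/88)w + 1/22)(88w^2 - 792w + 1232) + (0)
Last nonzero remainder: 88w^2 - 792w + 1232. Dividing through by 88 gives the monic gcd w^2 - 9w + 14.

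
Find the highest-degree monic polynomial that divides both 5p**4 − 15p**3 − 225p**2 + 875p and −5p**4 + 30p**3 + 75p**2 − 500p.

p**3 − 10p**2 + 25p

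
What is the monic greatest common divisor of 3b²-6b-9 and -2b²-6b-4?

b+1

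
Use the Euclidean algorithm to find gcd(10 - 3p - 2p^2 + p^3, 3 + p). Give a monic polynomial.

Repeated division with remainder:
  p^3 - 2p^2 - 3p + 10 = (p^2 - 5p + 12)(p + 3) + (-26)
  p + 3 = (-(1/26)p - 3/26)(-26) + (0)
The last nonzero remainder is the constant -26, so the polynomials are coprime and gcd = 1.

1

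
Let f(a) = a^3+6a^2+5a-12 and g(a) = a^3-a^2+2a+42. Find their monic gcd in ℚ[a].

a+3

By polynomial division,
  a^3+6a^2+5a-12 = (a^3-a^2+2a+42) + (7a^2+3a-54)
  a^3-a^2+2a+42 = ((1/7)a-10/49)(7a^2+3a-54) + ((506/49)a+1518/49)
  7a^2+3a-54 = ((343/506)a-441/253)((506/49)a+1518/49) + (0)
Last nonzero remainder: (506/49)a+1518/49. Dividing through by 506/49 gives the monic gcd a+3.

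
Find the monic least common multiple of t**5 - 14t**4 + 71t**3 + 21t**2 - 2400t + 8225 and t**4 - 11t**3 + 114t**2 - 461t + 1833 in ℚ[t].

t**7 - 18t**6 + 166t**5 - 809t**4 + 285t**3 + 18644t**2 - 126500t + 320775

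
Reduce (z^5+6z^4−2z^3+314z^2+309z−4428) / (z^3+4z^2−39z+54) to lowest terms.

Apply the Euclidean algorithm:
  z^5+6z^4−2z^3+314z^2+309z−4428 = (z^2+2z+29)(z^3+4z^2−39z+54) + (222z^2+1332z−5994)
  z^3+4z^2−39z+54 = ((1/222)z−1/111)(222z^2+1332z−5994) + (0)
Last nonzero remainder: 222z^2+1332z−5994. Dividing through by 222 gives the monic gcd z^2+6z−27.
Cancel z^2+6z−27 from numerator and denominator to get the reduced form.

(z^3+25z+164)/(z−2)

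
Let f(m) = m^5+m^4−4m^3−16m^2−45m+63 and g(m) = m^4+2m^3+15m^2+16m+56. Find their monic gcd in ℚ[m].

Repeated division with remainder:
  m^5+m^4−4m^3−16m^2−45m+63 = (m−1)(m^4+2m^3+15m^2+16m+56) + (−17m^3−17m^2−85m+119)
  m^4+2m^3+15m^2+16m+56 = (−(1/17)m−1/17)(−17m^3−17m^2−85m+119) + (9m^2+18m+63)
  −17m^3−17m^2−85m+119 = (−(17/9)m+17/9)(9m^2+18m+63) + (0)
Last nonzero remainder: 9m^2+18m+63. Dividing through by 9 gives the monic gcd m^2+2m+7.

m^2+2m+7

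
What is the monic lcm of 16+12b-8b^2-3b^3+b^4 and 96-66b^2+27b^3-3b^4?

Euclidean algorithm in ℚ[b]:
  b^4-3b^3-8b^2+12b+16 = (-1/3)(-3b^4+27b^3-66b^2+96) + (6b^3-30b^2+12b+48)
  -3b^4+27b^3-66b^2+96 = (-(1/2)b+2)(6b^3-30b^2+12b+48) + (0)
Last nonzero remainder: 6b^3-30b^2+12b+48. Dividing through by 6 gives the monic gcd b^3-5b^2+2b+8.
Then lcm(f, g) = f·g / gcd(f, g); expanding and making the result monic gives the answer.

-64-32b+44b^2+4b^3-7b^4+b^5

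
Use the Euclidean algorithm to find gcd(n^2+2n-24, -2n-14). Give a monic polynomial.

1

Apply the Euclidean algorithm:
  n^2+2n-24 = (-(1/2)n+5/2)(-2n-14) + (11)
  -2n-14 = (-(2/11)n-14/11)(11) + (0)
The last nonzero remainder is the constant 11, so the polynomials are coprime and gcd = 1.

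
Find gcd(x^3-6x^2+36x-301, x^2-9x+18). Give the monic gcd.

Repeated division with remainder:
  x^3-6x^2+36x-301 = (x+3)(x^2-9x+18) + (45x-355)
  x^2-9x+18 = ((1/45)x-2/81)(45x-355) + (748/81)
  45x-355 = ((3645/748)x-28755/748)(748/81) + (0)
The last nonzero remainder is the constant 748/81, so the polynomials are coprime and gcd = 1.

1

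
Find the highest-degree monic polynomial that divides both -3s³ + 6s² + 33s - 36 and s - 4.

Euclidean algorithm in ℚ[s]:
  -3s³ + 6s² + 33s - 36 = (-3s² - 6s + 9)(s - 4) + (0)
The last nonzero remainder s - 4 is already monic.

s - 4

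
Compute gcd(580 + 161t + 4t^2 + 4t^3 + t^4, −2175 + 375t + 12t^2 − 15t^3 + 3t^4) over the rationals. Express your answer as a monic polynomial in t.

145 + 4t + t^3

Apply the Euclidean algorithm:
  t^4 + 4t^3 + 4t^2 + 161t + 580 = (1/3)(3t^4 − 15t^3 + 12t^2 + 375t − 2175) + (9t^3 + 36t + 1305)
  3t^4 − 15t^3 + 12t^2 + 375t − 2175 = ((1/3)t − 5/3)(9t^3 + 36t + 1305) + (0)
Last nonzero remainder: 9t^3 + 36t + 1305. Dividing through by 9 gives the monic gcd t^3 + 4t + 145.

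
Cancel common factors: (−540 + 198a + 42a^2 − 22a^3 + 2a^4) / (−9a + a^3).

Repeated division with remainder:
  2a^4 − 22a^3 + 42a^2 + 198a − 540 = (2a − 22)(a^3 − 9a) + (60a^2 − 540)
  a^3 − 9a = ((1/60)a)(60a^2 − 540) + (0)
Last nonzero remainder: 60a^2 − 540. Dividing through by 60 gives the monic gcd a^2 − 9.
Cancel a^2 − 9 from numerator and denominator to get the reduced form.

(60 − 22a + 2a^2)/(a)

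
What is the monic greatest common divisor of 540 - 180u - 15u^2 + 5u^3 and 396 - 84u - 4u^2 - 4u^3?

-3 + u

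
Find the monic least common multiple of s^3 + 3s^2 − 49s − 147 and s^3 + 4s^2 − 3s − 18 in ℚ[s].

Apply the Euclidean algorithm:
  s^3 + 3s^2 − 49s − 147 = (s^3 + 4s^2 − 3s − 18) + (−s^2 − 46s − 129)
  s^3 + 4s^2 − 3s − 18 = (−s + 42)(−s^2 − 46s − 129) + (1800s + 5400)
  −s^2 − 46s − 129 = (−(1/1800)s − 43/1800)(1800s + 5400) + (0)
Last nonzero remainder: 1800s + 5400. Dividing through by 1800 gives the monic gcd s + 3.
Then lcm(f, g) = f·g / gcd(f, g); expanding and making the result monic gives the answer.

s^5 + 4s^4 − 52s^3 − 214s^2 + 147s + 882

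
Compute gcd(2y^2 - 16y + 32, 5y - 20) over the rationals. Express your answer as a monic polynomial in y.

y - 4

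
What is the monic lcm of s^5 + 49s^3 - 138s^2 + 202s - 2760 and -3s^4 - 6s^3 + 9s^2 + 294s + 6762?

s^7 - 138s^4 - 2199s^3 + 4002s^2 - 9898s + 135240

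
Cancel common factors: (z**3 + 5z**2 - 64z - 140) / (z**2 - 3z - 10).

(z**2 + 3z - 70)/(z - 5)

Repeated division with remainder:
  z**3 + 5z**2 - 64z - 140 = (z + 8)(z**2 - 3z - 10) + (-30z - 60)
  z**2 - 3z - 10 = (-(1/30)z + 1/6)(-30z - 60) + (0)
Last nonzero remainder: -30z - 60. Dividing through by -30 gives the monic gcd z + 2.
Cancel z + 2 from numerator and denominator to get the reduced form.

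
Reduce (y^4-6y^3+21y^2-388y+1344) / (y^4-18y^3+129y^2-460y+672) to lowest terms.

By polynomial division,
  y^4-6y^3+21y^2-388y+1344 = (y^4-18y^3+129y^2-460y+672) + (12y^3-108y^2+72y+672)
  y^4-18y^3+129y^2-460y+672 = ((1/12)y-3/4)(12y^3-108y^2+72y+672) + (42y^2-462y+1176)
  12y^3-108y^2+72y+672 = ((2/7)y+4/7)(42y^2-462y+1176) + (0)
Last nonzero remainder: 42y^2-462y+1176. Dividing through by 42 gives the monic gcd y^2-11y+28.
Cancel y^2-11y+28 from numerator and denominator to get the reduced form.

(y^2+5y+48)/(y^2-7y+24)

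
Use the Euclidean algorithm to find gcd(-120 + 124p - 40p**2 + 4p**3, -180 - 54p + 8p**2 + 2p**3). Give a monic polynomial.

Euclidean algorithm in ℚ[p]:
  4p**3 - 40p**2 + 124p - 120 = (2)(2p**3 + 8p**2 - 54p - 180) + (-56p**2 + 232p + 240)
  2p**3 + 8p**2 - 54p - 180 = (-(1/28)p - 57/196)(-56p**2 + 232p + 240) + ((1080/49)p - 5400/49)
  -56p**2 + 232p + 240 = (-(343/135)p - 98/45)((1080/49)p - 5400/49) + (0)
Last nonzero remainder: (1080/49)p - 5400/49. Dividing through by 1080/49 gives the monic gcd p - 5.

-5 + p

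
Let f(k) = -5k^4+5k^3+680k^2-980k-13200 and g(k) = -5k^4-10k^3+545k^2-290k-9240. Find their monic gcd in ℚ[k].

k^3+9k^2-46k-264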